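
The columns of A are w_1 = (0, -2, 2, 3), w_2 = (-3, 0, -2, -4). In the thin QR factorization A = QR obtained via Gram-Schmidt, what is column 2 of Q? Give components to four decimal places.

q_2 = (-0.8035, -0.5041, -0.0315, -0.3151)

w_1 = (0, -2, 2, 3); ‖w_1‖ = 4.1231, so q_1 = (0.0000, -0.4851, 0.4851, 0.7276).
q_1·w_2 = 0.0000·(-3) + (-0.4851)·0 + 0.4851·(-2) + 0.7276·(-4) = -3.8806.
u_2 = w_2 + 3.8806·q_1 = (-3.0000, -1.8824, -0.1176, -1.1765).
‖u_2‖ = 3.7338, so q_2 = (-0.8035, -0.5041, -0.0315, -0.3151).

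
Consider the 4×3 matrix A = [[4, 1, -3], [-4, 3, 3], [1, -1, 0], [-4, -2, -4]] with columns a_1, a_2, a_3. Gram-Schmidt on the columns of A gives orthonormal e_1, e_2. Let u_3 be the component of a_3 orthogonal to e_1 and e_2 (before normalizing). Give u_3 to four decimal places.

e_1 = a_1/‖a_1‖ = (4, -4, 1, -4)/7.0000 = (0.5714, -0.5714, 0.1429, -0.5714).
r_{12} = e_1·a_2 = -0.1429.
u_2 = a_2 + 0.1429·e_1 = (1.0816, 2.9184, -0.9796, -2.0816).
‖u_2‖ = 3.8703, so e_2 = (0.2795, 0.7540, -0.2531, -0.5378).
r_{13} = e_1·a_3 = -1.1429; r_{23} = e_2·a_3 = 3.5751.
u_3 = a_3 + 1.1429·e_1 − 3.5751·e_2 = (-3.3460, -0.3488, 1.0681, -2.7302).

u_3 = (-3.3460, -0.3488, 1.0681, -2.7302)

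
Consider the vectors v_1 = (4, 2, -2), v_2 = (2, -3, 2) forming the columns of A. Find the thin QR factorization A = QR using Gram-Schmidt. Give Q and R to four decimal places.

Q = [[0.8165, 0.5687], [0.4082, -0.6906], [-0.4082, 0.4468]], R = [[4.8990, -0.4082], [0.0000, 4.1028]]

e_1 = v_1/‖v_1‖ = (4, 2, -2)/4.8990 = (0.8165, 0.4082, -0.4082).
r_{12} = e_1·v_2 = -0.4082.
u_2 = v_2 + 0.4082·e_1 = (2.3333, -2.8333, 1.8333).
‖u_2‖ = 4.1028, so e_2 = (0.5687, -0.6906, 0.4468).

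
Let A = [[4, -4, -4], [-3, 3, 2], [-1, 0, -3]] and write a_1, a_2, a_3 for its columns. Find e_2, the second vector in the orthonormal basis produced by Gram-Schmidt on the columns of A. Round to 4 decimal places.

e_2 = (-0.1569, 0.1177, -0.9806)

e_1 = a_1/‖a_1‖ = (4, -3, -1)/5.0990 = (0.7845, -0.5883, -0.1961).
r_{12} = e_1·a_2 = -4.9029.
u_2 = a_2 + 4.9029·e_1 = (-0.1538, 0.1154, -0.9615).
‖u_2‖ = 0.9806, so e_2 = (-0.1569, 0.1177, -0.9806).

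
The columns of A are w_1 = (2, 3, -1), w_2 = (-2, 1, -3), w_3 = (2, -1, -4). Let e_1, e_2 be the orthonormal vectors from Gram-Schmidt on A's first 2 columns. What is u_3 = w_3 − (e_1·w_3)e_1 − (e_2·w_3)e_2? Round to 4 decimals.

w_1 = (2, 3, -1); ‖w_1‖ = 3.7417, so e_1 = (0.5345, 0.8018, -0.2673).
e_1·w_2 = 0.5345·(-2) + 0.8018·1 + (-0.2673)·(-3) = 0.5345.
u_2 = w_2 − 0.5345·e_1 = (-2.2857, 0.5714, -2.8571).
‖u_2‖ = 3.7033, so e_2 = (-0.6172, 0.1543, -0.7715).
e_1·w_3 = 0.5345·2 + 0.8018·(-1) + (-0.2673)·(-4) = 1.3363; e_2·w_3 = (-0.6172)·2 + 0.1543·(-1) + (-0.7715)·(-4) = 1.6973.
u_3 = w_3 − 1.3363·e_1 − 1.6973·e_2 = (2.3333, -2.3333, -2.3333).

u_3 = (2.3333, -2.3333, -2.3333)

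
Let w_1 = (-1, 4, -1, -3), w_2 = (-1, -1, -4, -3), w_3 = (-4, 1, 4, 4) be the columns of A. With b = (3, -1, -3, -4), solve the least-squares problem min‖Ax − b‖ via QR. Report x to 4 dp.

w_1 = (-1, 4, -1, -3); ‖w_1‖ = 5.1962, so q_1 = (-0.1925, 0.7698, -0.1925, -0.5774).
q_1·w_2 = (-0.1925)·(-1) + 0.7698·(-1) + (-0.1925)·(-4) + (-0.5774)·(-3) = 1.9245.
u_2 = w_2 − 1.9245·q_1 = (-0.6296, -2.4815, -3.6296, -1.8889).
‖u_2‖ = 4.8266, so q_2 = (-0.1304, -0.5141, -0.7520, -0.3913).
q_1·w_3 = (-0.1925)·(-4) + 0.7698·1 + (-0.1925)·4 + (-0.5774)·4 = -1.5396; q_2·w_3 = (-0.1304)·(-4) + (-0.5141)·1 + (-0.7520)·4 + (-0.3913)·4 = -4.5657.
u_3 = w_3 + 1.5396·q_1 + 4.5657·q_2 = (-4.8919, -0.1622, 0.2703, 1.3243).
‖u_3‖ = 5.0778, so q_3 = (-0.9634, -0.0319, 0.0532, 0.2608).
Qᵀb = (1.5396, 3.9442, -4.0612).
Back-substitute: x_3 = -4.0612/5.0778 = -0.7998.
x_2 = (3.9442 + 4.5657·(-0.7998))/4.8266 = 0.0606.
x_1 = (1.5396 − 1.9245·0.0606 + 1.5396·(-0.7998))/5.1962 = 0.0369.

x = (0.0369, 0.0606, -0.7998)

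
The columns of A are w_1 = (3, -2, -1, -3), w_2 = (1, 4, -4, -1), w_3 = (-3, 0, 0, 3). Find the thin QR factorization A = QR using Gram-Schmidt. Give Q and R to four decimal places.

w_1 = (3, -2, -1, -3); ‖w_1‖ = 4.7958, so e_1 = (0.6255, -0.4170, -0.2085, -0.6255).
e_1·w_2 = 0.6255·1 + (-0.4170)·4 + (-0.2085)·(-4) + (-0.6255)·(-1) = 0.4170.
u_2 = w_2 − 0.4170·e_1 = (0.7391, 4.1739, -3.9130, -0.7391).
‖u_2‖ = 5.8160, so e_2 = (0.1271, 0.7177, -0.6728, -0.1271).
e_1·w_3 = 0.6255·(-3) + (-0.4170)·0 + (-0.2085)·0 + (-0.6255)·3 = -3.7533; e_2·w_3 = 0.1271·(-3) + 0.7177·0 + (-0.6728)·0 + (-0.1271)·3 = -0.7625.
u_3 = w_3 + 3.7533·e_1 + 0.7625·e_2 = (-0.5553, -1.0180, -1.2956, 0.5553).
‖u_3‖ = 1.8253, so e_3 = (-0.3042, -0.5577, -0.7098, 0.3042).

Q = [[0.6255, 0.1271, -0.3042], [-0.4170, 0.7177, -0.5577], [-0.2085, -0.6728, -0.7098], [-0.6255, -0.1271, 0.3042]], R = [[4.7958, 0.4170, -3.7533], [0.0000, 5.8160, -0.7625], [0.0000, 0.0000, 1.8253]]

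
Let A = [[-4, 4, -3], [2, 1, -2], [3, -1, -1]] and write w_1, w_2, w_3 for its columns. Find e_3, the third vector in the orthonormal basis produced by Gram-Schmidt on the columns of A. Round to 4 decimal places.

e_1 = w_1/‖w_1‖ = (-4, 2, 3)/5.3852 = (-0.7428, 0.3714, 0.5571).
r_{12} = e_1·w_2 = -3.1568.
u_2 = w_2 + 3.1568·e_1 = (1.6552, 2.1724, 0.7586).
‖u_2‖ = 2.8345, so e_2 = (0.5839, 0.7664, 0.2676).
r_{13} = e_1·w_3 = 0.9285; r_{23} = e_2·w_3 = -3.5523.
u_3 = w_3 − 0.9285·e_1 + 3.5523·e_2 = (-0.2361, 0.3777, -0.5665).
‖u_3‖ = 0.7206, so e_3 = (-0.3276, 0.5241, -0.7861).

e_3 = (-0.3276, 0.5241, -0.7861)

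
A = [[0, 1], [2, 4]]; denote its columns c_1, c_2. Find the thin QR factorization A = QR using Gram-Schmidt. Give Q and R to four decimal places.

c_1 = (0, 2); ‖c_1‖ = 2.0000, so q_1 = (0.0000, 1.0000).
q_1·c_2 = 0.0000·1 + 1.0000·4 = 4.0000.
u_2 = c_2 − 4.0000·q_1 = (1.0000, 0.0000).
‖u_2‖ = 1.0000, so q_2 = (1.0000, 0.0000).

Q = [[0.0000, 1.0000], [1.0000, 0.0000]], R = [[2.0000, 4.0000], [0.0000, 1.0000]]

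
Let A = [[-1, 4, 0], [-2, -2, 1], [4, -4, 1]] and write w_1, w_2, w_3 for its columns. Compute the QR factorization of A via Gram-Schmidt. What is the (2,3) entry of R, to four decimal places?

r_{23} = -0.9173

w_1 = (-1, -2, 4); ‖w_1‖ = 4.5826, so e_1 = (-0.2182, -0.4364, 0.8729).
e_1·w_2 = (-0.2182)·4 + (-0.4364)·(-2) + 0.8729·(-4) = -3.4915.
u_2 = w_2 + 3.4915·e_1 = (3.2381, -3.5238, -0.9524).
‖u_2‖ = 4.8795, so e_2 = (0.6636, -0.7222, -0.1952).
r_{23} = e_2·w_3 = -0.9173.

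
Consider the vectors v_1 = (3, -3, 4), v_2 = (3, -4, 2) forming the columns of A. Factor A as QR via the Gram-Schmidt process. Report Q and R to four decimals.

e_1 = v_1/‖v_1‖ = (3, -3, 4)/5.8310 = (0.5145, -0.5145, 0.6860).
r_{12} = e_1·v_2 = 4.9735.
u_2 = v_2 − 4.9735·e_1 = (0.4412, -1.4412, -1.4118).
‖u_2‖ = 2.0651, so e_2 = (0.2136, -0.6979, -0.6836).

Q = [[0.5145, 0.2136], [-0.5145, -0.6979], [0.6860, -0.6836]], R = [[5.8310, 4.9735], [0.0000, 2.0651]]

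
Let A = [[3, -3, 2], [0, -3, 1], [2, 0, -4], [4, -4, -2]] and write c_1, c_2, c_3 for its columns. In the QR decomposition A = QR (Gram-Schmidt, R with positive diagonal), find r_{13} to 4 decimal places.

r_{13} = -1.8570

c_1 = (3, 0, 2, 4); ‖c_1‖ = 5.3852, so q_1 = (0.5571, 0.0000, 0.3714, 0.7428).
r_{13} = q_1·c_3 = -1.8570.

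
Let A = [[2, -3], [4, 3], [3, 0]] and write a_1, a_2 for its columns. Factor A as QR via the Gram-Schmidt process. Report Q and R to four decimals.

Q = [[0.3714, -0.8339], [0.7428, 0.5307], [0.5571, -0.1516]], R = [[5.3852, 1.1142], [0.0000, 4.0937]]

e_1 = a_1/‖a_1‖ = (2, 4, 3)/5.3852 = (0.3714, 0.7428, 0.5571).
r_{12} = e_1·a_2 = 1.1142.
u_2 = a_2 − 1.1142·e_1 = (-3.4138, 2.1724, -0.6207).
‖u_2‖ = 4.0937, so e_2 = (-0.8339, 0.5307, -0.1516).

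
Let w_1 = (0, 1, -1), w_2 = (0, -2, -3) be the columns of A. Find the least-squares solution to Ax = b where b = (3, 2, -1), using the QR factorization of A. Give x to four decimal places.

x = (1.6000, -0.2000)

e_1 = w_1/‖w_1‖ = (0, 1, -1)/1.4142 = (0.0000, 0.7071, -0.7071).
r_{12} = e_1·w_2 = 0.7071.
u_2 = w_2 − 0.7071·e_1 = (0.0000, -2.5000, -2.5000).
‖u_2‖ = 3.5355, so e_2 = (0.0000, -0.7071, -0.7071).
Qᵀb = (2.1213, -0.7071).
Back-substitute: x_2 = -0.7071/3.5355 = -0.2000.
x_1 = (2.1213 − 0.7071·(-0.2000))/1.4142 = 1.6000.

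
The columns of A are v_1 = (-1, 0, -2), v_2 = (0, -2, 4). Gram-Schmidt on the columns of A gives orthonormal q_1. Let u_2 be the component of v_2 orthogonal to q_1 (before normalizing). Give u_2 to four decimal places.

q_1 = v_1/‖v_1‖ = (-1, 0, -2)/2.2361 = (-0.4472, 0.0000, -0.8944).
r_{12} = q_1·v_2 = -3.5777.
u_2 = v_2 + 3.5777·q_1 = (-1.6000, -2.0000, 0.8000).

u_2 = (-1.6000, -2.0000, 0.8000)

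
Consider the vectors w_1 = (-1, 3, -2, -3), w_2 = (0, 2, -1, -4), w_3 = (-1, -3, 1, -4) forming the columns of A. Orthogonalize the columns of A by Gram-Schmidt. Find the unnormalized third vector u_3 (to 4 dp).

w_1 = (-1, 3, -2, -3); ‖w_1‖ = 4.7958, so e_1 = (-0.2085, 0.6255, -0.4170, -0.6255).
e_1·w_2 = (-0.2085)·0 + 0.6255·2 + (-0.4170)·(-1) + (-0.6255)·(-4) = 4.1703.
u_2 = w_2 − 4.1703·e_1 = (0.8696, -0.6087, 0.7391, -1.3913).
‖u_2‖ = 1.8997, so e_2 = (0.4577, -0.3204, 0.3891, -0.7324).
e_1·w_3 = (-0.2085)·(-1) + 0.6255·(-3) + (-0.4170)·1 + (-0.6255)·(-4) = 0.4170; e_2·w_3 = 0.4577·(-1) + (-0.3204)·(-3) + 0.3891·1 + (-0.7324)·(-4) = 3.8222.
u_3 = w_3 − 0.4170·e_1 − 3.8222·e_2 = (-2.6627, -2.0361, -0.3133, -0.9398).

u_3 = (-2.6627, -2.0361, -0.3133, -0.9398)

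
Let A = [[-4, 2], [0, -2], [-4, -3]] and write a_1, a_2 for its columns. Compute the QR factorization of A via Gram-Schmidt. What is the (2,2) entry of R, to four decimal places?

a_1 = (-4, 0, -4); ‖a_1‖ = 5.6569, so q_1 = (-0.7071, 0.0000, -0.7071).
q_1·a_2 = (-0.7071)·2 + 0.0000·(-2) + (-0.7071)·(-3) = 0.7071.
u_2 = a_2 − 0.7071·q_1 = (2.5000, -2.0000, -2.5000).
r_{22} = ‖u_2‖ = 4.0620.

r_{22} = 4.0620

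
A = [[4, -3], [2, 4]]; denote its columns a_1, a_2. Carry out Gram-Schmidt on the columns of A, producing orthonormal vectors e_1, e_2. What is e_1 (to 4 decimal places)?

a_1 = (4, 2); ‖a_1‖ = 4.4721, so e_1 = (0.8944, 0.4472).

e_1 = (0.8944, 0.4472)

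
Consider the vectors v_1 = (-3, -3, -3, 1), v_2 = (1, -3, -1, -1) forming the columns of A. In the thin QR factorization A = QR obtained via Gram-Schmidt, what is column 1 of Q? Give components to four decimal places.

v_1 = (-3, -3, -3, 1); ‖v_1‖ = 5.2915, so q_1 = (-0.5669, -0.5669, -0.5669, 0.1890).

q_1 = (-0.5669, -0.5669, -0.5669, 0.1890)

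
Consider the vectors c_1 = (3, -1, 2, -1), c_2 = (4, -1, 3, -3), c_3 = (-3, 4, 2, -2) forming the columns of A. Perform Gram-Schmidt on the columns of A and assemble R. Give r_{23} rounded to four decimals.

r_{23} = 3.7904

q_1 = c_1/‖c_1‖ = (3, -1, 2, -1)/3.8730 = (0.7746, -0.2582, 0.5164, -0.2582).
r_{12} = q_1·c_2 = 5.6804.
u_2 = c_2 − 5.6804·q_1 = (-0.4000, 0.4667, 0.0667, -1.5333).
‖u_2‖ = 1.6533, so q_2 = (-0.2419, 0.2823, 0.0403, -0.9274).
r_{23} = q_2·c_3 = 3.7904.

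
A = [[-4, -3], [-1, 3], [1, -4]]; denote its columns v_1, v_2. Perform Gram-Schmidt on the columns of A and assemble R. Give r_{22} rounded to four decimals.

r_{22} = 5.7106

e_1 = v_1/‖v_1‖ = (-4, -1, 1)/4.2426 = (-0.9428, -0.2357, 0.2357).
r_{12} = e_1·v_2 = 1.1785.
u_2 = v_2 − 1.1785·e_1 = (-1.8889, 3.2778, -4.2778).
r_{22} = ‖u_2‖ = 5.7106.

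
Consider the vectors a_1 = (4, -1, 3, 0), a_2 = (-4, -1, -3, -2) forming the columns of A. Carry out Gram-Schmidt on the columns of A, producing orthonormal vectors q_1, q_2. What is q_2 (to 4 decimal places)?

q_2 = (-0.1098, -0.6865, -0.0824, -0.7140)

a_1 = (4, -1, 3, 0); ‖a_1‖ = 5.0990, so q_1 = (0.7845, -0.1961, 0.5883, 0.0000).
q_1·a_2 = 0.7845·(-4) + (-0.1961)·(-1) + 0.5883·(-3) + 0.0000·(-2) = -4.7068.
u_2 = a_2 + 4.7068·q_1 = (-0.3077, -1.9231, -0.2308, -2.0000).
‖u_2‖ = 2.8011, so q_2 = (-0.1098, -0.6865, -0.0824, -0.7140).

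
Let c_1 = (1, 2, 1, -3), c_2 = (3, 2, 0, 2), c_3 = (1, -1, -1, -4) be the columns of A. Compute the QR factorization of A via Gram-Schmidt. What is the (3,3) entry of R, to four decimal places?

q_1 = c_1/‖c_1‖ = (1, 2, 1, -3)/3.8730 = (0.2582, 0.5164, 0.2582, -0.7746).
r_{12} = q_1·c_2 = 0.2582.
u_2 = c_2 − 0.2582·q_1 = (2.9333, 1.8667, -0.0667, 2.2000).
‖u_2‖ = 4.1150, so q_2 = (0.7128, 0.4536, -0.0162, 0.5346).
r_{13} = q_1·c_3 = 2.5820; r_{23} = q_2·c_3 = -1.8631.
u_3 = c_3 − 2.5820·q_1 + 1.8631·q_2 = (1.6614, -1.4882, -1.6969, -1.0039).
r_{33} = ‖u_3‖ = 2.9769.

r_{33} = 2.9769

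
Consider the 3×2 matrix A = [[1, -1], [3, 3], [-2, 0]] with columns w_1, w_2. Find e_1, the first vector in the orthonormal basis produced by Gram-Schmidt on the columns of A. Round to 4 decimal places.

w_1 = (1, 3, -2); ‖w_1‖ = 3.7417, so e_1 = (0.2673, 0.8018, -0.5345).

e_1 = (0.2673, 0.8018, -0.5345)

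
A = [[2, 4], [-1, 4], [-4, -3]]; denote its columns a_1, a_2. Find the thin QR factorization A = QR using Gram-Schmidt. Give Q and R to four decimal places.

q_1 = a_1/‖a_1‖ = (2, -1, -4)/4.5826 = (0.4364, -0.2182, -0.8729).
r_{12} = q_1·a_2 = 3.4915.
u_2 = a_2 − 3.4915·q_1 = (2.4762, 4.7619, 0.0476).
‖u_2‖ = 5.3675, so q_2 = (0.4613, 0.8872, 0.0089).

Q = [[0.4364, 0.4613], [-0.2182, 0.8872], [-0.8729, 0.0089]], R = [[4.5826, 3.4915], [0.0000, 5.3675]]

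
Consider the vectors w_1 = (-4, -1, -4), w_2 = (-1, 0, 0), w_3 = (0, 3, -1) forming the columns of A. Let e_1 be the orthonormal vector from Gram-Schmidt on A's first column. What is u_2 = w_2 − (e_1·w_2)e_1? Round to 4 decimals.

w_1 = (-4, -1, -4); ‖w_1‖ = 5.7446, so e_1 = (-0.6963, -0.1741, -0.6963).
e_1·w_2 = (-0.6963)·(-1) + (-0.1741)·0 + (-0.6963)·0 = 0.6963.
u_2 = w_2 − 0.6963·e_1 = (-0.5152, 0.1212, 0.4848).

u_2 = (-0.5152, 0.1212, 0.4848)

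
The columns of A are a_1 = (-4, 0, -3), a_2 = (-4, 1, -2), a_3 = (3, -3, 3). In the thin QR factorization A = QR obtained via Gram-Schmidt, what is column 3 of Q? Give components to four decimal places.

e_1 = a_1/‖a_1‖ = (-4, 0, -3)/5.0000 = (-0.8000, 0.0000, -0.6000).
r_{12} = e_1·a_2 = 4.4000.
u_2 = a_2 − 4.4000·e_1 = (-0.4800, 1.0000, 0.6400).
‖u_2‖ = 1.2806, so e_2 = (-0.3748, 0.7809, 0.4998).
r_{13} = e_1·a_3 = -4.2000; r_{23} = e_2·a_3 = -1.9678.
u_3 = a_3 + 4.2000·e_1 + 1.9678·e_2 = (-1.0976, -1.4634, 1.4634).
‖u_3‖ = 2.3426, so e_3 = (-0.4685, -0.6247, 0.6247).

e_3 = (-0.4685, -0.6247, 0.6247)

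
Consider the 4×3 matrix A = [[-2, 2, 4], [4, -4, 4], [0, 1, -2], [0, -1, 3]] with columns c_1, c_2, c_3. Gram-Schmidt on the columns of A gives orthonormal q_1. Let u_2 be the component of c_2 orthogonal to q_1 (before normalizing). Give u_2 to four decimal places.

u_2 = (0.0000, 0.0000, 1.0000, -1.0000)

q_1 = c_1/‖c_1‖ = (-2, 4, 0, 0)/4.4721 = (-0.4472, 0.8944, 0.0000, 0.0000).
r_{12} = q_1·c_2 = -4.4721.
u_2 = c_2 + 4.4721·q_1 = (0.0000, 0.0000, 1.0000, -1.0000).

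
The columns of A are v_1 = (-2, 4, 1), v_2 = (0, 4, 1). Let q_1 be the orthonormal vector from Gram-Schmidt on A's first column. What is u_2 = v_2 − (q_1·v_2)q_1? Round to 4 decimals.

v_1 = (-2, 4, 1); ‖v_1‖ = 4.5826, so q_1 = (-0.4364, 0.8729, 0.2182).
q_1·v_2 = (-0.4364)·0 + 0.8729·4 + 0.2182·1 = 3.7097.
u_2 = v_2 − 3.7097·q_1 = (1.6190, 0.7619, 0.1905).

u_2 = (1.6190, 0.7619, 0.1905)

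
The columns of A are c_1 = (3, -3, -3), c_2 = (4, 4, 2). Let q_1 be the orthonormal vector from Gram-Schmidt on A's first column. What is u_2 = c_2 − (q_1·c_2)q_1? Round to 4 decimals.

u_2 = (4.6667, 3.3333, 1.3333)

q_1 = c_1/‖c_1‖ = (3, -3, -3)/5.1962 = (0.5774, -0.5774, -0.5774).
r_{12} = q_1·c_2 = -1.1547.
u_2 = c_2 + 1.1547·q_1 = (4.6667, 3.3333, 1.3333).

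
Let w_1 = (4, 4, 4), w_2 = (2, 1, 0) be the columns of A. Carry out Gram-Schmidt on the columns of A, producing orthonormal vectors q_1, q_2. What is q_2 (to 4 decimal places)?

q_2 = (0.7071, 0.0000, -0.7071)

w_1 = (4, 4, 4); ‖w_1‖ = 6.9282, so q_1 = (0.5774, 0.5774, 0.5774).
q_1·w_2 = 0.5774·2 + 0.5774·1 + 0.5774·0 = 1.7321.
u_2 = w_2 − 1.7321·q_1 = (1.0000, 0.0000, -1.0000).
‖u_2‖ = 1.4142, so q_2 = (0.7071, 0.0000, -0.7071).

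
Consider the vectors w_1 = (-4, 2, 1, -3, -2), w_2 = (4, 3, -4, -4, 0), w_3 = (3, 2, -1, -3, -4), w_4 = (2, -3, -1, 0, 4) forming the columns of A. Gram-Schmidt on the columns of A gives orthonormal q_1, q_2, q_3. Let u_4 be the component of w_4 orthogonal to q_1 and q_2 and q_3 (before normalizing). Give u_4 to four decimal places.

w_1 = (-4, 2, 1, -3, -2); ‖w_1‖ = 5.8310, so q_1 = (-0.6860, 0.3430, 0.1715, -0.5145, -0.3430).
q_1·w_2 = (-0.6860)·4 + 0.3430·3 + 0.1715·(-4) + (-0.5145)·(-4) + (-0.3430)·0 = -0.3430.
u_2 = w_2 + 0.3430·q_1 = (3.7647, 3.1176, -3.9412, -4.1765, -0.1176).
‖u_2‖ = 7.5420, so q_2 = (0.4992, 0.4134, -0.5226, -0.5538, -0.0156).
q_1·w_3 = (-0.6860)·3 + 0.3430·2 + 0.1715·(-1) + (-0.5145)·(-3) + (-0.3430)·(-4) = 1.3720; q_2·w_3 = 0.4992·3 + 0.4134·2 + (-0.5226)·(-1) + (-0.5538)·(-3) + (-0.0156)·(-4) = 4.5705.
u_3 = w_3 − 1.3720·q_1 − 4.5705·q_2 = (1.6598, -0.3599, 1.1531, 0.2368, -3.4581).
‖u_3‖ = 4.0285, so q_3 = (0.4120, -0.0893, 0.2862, 0.0588, -0.8584).
q_1·w_4 = (-0.6860)·2 + 0.3430·(-3) + 0.1715·(-1) + (-0.5145)·0 + (-0.3430)·4 = -3.9445; q_2·w_4 = 0.4992·2 + 0.4134·(-3) + (-0.5226)·(-1) + (-0.5538)·0 + (-0.0156)·4 = 0.2184; q_3·w_4 = 0.4120·2 + (-0.0893)·(-3) + 0.2862·(-1) + 0.0588·0 + (-0.8584)·4 = -2.6279.
u_4 = w_4 + 3.9445·q_1 − 0.2184·q_2 + 2.6279·q_3 = (0.2678, -1.9721, 0.5428, -1.7540, 0.3946).

u_4 = (0.2678, -1.9721, 0.5428, -1.7540, 0.3946)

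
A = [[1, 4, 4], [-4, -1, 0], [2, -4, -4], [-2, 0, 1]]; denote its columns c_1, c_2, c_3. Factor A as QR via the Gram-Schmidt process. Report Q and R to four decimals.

c_1 = (1, -4, 2, -2); ‖c_1‖ = 5.0000, so q_1 = (0.2000, -0.8000, 0.4000, -0.4000).
q_1·c_2 = 0.2000·4 + (-0.8000)·(-1) + 0.4000·(-4) + (-0.4000)·0 = 0.0000.
u_2 = c_2 + 0.0000·q_1 = (4.0000, -1.0000, -4.0000, 0.0000).
‖u_2‖ = 5.7446, so q_2 = (0.6963, -0.1741, -0.6963, 0.0000).
q_1·c_3 = 0.2000·4 + (-0.8000)·0 + 0.4000·(-4) + (-0.4000)·1 = -1.2000; q_2·c_3 = 0.6963·4 + (-0.1741)·0 + (-0.6963)·(-4) + 0.0000·1 = 5.5705.
u_3 = c_3 + 1.2000·q_1 − 5.5705·q_2 = (0.3612, 0.0097, 0.3588, 0.5200).
‖u_3‖ = 0.7278, so q_3 = (0.4963, 0.0133, 0.4930, 0.7145).

Q = [[0.2000, 0.6963, 0.4963], [-0.8000, -0.1741, 0.0133], [0.4000, -0.6963, 0.4930], [-0.4000, 0.0000, 0.7145]], R = [[5.0000, 0.0000, -1.2000], [0.0000, 5.7446, 5.5705], [0.0000, 0.0000, 0.7278]]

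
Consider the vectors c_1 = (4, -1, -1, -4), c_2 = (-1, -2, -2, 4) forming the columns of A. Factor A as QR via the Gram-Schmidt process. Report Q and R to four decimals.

c_1 = (4, -1, -1, -4); ‖c_1‖ = 5.8310, so e_1 = (0.6860, -0.1715, -0.1715, -0.6860).
e_1·c_2 = 0.6860·(-1) + (-0.1715)·(-2) + (-0.1715)·(-2) + (-0.6860)·4 = -2.7440.
u_2 = c_2 + 2.7440·e_1 = (0.8824, -2.4706, -2.4706, 2.1176).
‖u_2‖ = 4.1798, so e_2 = (0.2111, -0.5911, -0.5911, 0.5066).

Q = [[0.6860, 0.2111], [-0.1715, -0.5911], [-0.1715, -0.5911], [-0.6860, 0.5066]], R = [[5.8310, -2.7440], [0.0000, 4.1798]]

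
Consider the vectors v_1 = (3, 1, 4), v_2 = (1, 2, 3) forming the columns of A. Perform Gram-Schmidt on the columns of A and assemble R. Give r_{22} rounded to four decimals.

r_{22} = 1.6984

v_1 = (3, 1, 4); ‖v_1‖ = 5.0990, so q_1 = (0.5883, 0.1961, 0.7845).
q_1·v_2 = 0.5883·1 + 0.1961·2 + 0.7845·3 = 3.3340.
u_2 = v_2 − 3.3340·q_1 = (-0.9615, 1.3462, 0.3846).
r_{22} = ‖u_2‖ = 1.6984.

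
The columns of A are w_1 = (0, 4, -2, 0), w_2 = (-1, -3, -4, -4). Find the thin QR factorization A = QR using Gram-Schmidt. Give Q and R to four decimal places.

w_1 = (0, 4, -2, 0); ‖w_1‖ = 4.4721, so q_1 = (0.0000, 0.8944, -0.4472, 0.0000).
q_1·w_2 = 0.0000·(-1) + 0.8944·(-3) + (-0.4472)·(-4) + 0.0000·(-4) = -0.8944.
u_2 = w_2 + 0.8944·q_1 = (-1.0000, -2.2000, -4.4000, -4.0000).
‖u_2‖ = 6.4187, so q_2 = (-0.1558, -0.3427, -0.6855, -0.6232).

Q = [[0.0000, -0.1558], [0.8944, -0.3427], [-0.4472, -0.6855], [0.0000, -0.6232]], R = [[4.4721, -0.8944], [0.0000, 6.4187]]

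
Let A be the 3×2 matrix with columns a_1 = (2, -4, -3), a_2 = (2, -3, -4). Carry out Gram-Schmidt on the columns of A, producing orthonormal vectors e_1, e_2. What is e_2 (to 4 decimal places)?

a_1 = (2, -4, -3); ‖a_1‖ = 5.3852, so e_1 = (0.3714, -0.7428, -0.5571).
e_1·a_2 = 0.3714·2 + (-0.7428)·(-3) + (-0.5571)·(-4) = 5.1995.
u_2 = a_2 − 5.1995·e_1 = (0.0690, 0.8621, -1.1034).
‖u_2‖ = 1.4020, so e_2 = (0.0492, 0.6149, -0.7871).

e_2 = (0.0492, 0.6149, -0.7871)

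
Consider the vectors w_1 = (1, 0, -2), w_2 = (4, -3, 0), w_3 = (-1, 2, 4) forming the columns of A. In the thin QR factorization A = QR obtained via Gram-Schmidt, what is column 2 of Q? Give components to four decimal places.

q_2 = (0.6854, -0.6425, 0.3427)

w_1 = (1, 0, -2); ‖w_1‖ = 2.2361, so q_1 = (0.4472, 0.0000, -0.8944).
q_1·w_2 = 0.4472·4 + 0.0000·(-3) + (-0.8944)·0 = 1.7889.
u_2 = w_2 − 1.7889·q_1 = (3.2000, -3.0000, 1.6000).
‖u_2‖ = 4.6690, so q_2 = (0.6854, -0.6425, 0.3427).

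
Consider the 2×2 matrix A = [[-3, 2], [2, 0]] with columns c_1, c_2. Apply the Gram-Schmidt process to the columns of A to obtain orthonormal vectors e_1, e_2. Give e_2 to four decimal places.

e_2 = (0.5547, 0.8321)

e_1 = c_1/‖c_1‖ = (-3, 2)/3.6056 = (-0.8321, 0.5547).
r_{12} = e_1·c_2 = -1.6641.
u_2 = c_2 + 1.6641·e_1 = (0.6154, 0.9231).
‖u_2‖ = 1.1094, so e_2 = (0.5547, 0.8321).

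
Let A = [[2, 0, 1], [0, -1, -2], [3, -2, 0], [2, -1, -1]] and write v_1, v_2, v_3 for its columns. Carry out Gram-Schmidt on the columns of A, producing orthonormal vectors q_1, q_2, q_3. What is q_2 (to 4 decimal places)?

v_1 = (2, 0, 3, 2); ‖v_1‖ = 4.1231, so q_1 = (0.4851, 0.0000, 0.7276, 0.4851).
q_1·v_2 = 0.4851·0 + 0.0000·(-1) + 0.7276·(-2) + 0.4851·(-1) = -1.9403.
u_2 = v_2 + 1.9403·q_1 = (0.9412, -1.0000, -0.5882, -0.0588).
‖u_2‖ = 1.4951, so q_2 = (0.6295, -0.6689, -0.3934, -0.0393).

q_2 = (0.6295, -0.6689, -0.3934, -0.0393)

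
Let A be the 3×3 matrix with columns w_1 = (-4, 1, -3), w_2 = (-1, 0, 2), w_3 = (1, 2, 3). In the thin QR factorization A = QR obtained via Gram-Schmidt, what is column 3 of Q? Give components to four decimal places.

e_1 = w_1/‖w_1‖ = (-4, 1, -3)/5.0990 = (-0.7845, 0.1961, -0.5883).
r_{12} = e_1·w_2 = -0.3922.
u_2 = w_2 + 0.3922·e_1 = (-1.3077, 0.0769, 1.7692).
‖u_2‖ = 2.2014, so e_2 = (-0.5940, 0.0349, 0.8037).
r_{13} = e_1·w_3 = -2.1573; r_{23} = e_2·w_3 = 1.8869.
u_3 = w_3 + 2.1573·e_1 − 1.8869·e_2 = (0.4286, 2.3571, 0.2143).
‖u_3‖ = 2.4054, so e_3 = (0.1782, 0.9800, 0.0891).

e_3 = (0.1782, 0.9800, 0.0891)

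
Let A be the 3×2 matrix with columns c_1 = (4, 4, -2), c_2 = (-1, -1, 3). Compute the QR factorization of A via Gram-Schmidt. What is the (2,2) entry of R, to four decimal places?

r_{22} = 2.3570

c_1 = (4, 4, -2); ‖c_1‖ = 6.0000, so e_1 = (0.6667, 0.6667, -0.3333).
e_1·c_2 = 0.6667·(-1) + 0.6667·(-1) + (-0.3333)·3 = -2.3333.
u_2 = c_2 + 2.3333·e_1 = (0.5556, 0.5556, 2.2222).
r_{22} = ‖u_2‖ = 2.3570.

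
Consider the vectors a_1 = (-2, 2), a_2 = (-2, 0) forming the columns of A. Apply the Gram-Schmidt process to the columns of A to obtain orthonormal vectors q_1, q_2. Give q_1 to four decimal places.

q_1 = (-0.7071, 0.7071)

a_1 = (-2, 2); ‖a_1‖ = 2.8284, so q_1 = (-0.7071, 0.7071).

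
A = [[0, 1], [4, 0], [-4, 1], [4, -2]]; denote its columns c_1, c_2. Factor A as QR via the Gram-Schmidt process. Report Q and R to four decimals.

Q = [[0.0000, 0.5774], [0.5774, 0.5774], [-0.5774, 0.0000], [0.5774, -0.5774]], R = [[6.9282, -1.7321], [0.0000, 1.7321]]

c_1 = (0, 4, -4, 4); ‖c_1‖ = 6.9282, so e_1 = (0.0000, 0.5774, -0.5774, 0.5774).
e_1·c_2 = 0.0000·1 + 0.5774·0 + (-0.5774)·1 + 0.5774·(-2) = -1.7321.
u_2 = c_2 + 1.7321·e_1 = (1.0000, 1.0000, 0.0000, -1.0000).
‖u_2‖ = 1.7321, so e_2 = (0.5774, 0.5774, 0.0000, -0.5774).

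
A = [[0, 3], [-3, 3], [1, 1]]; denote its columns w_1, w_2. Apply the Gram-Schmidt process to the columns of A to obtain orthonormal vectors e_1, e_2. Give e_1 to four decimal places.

e_1 = (0.0000, -0.9487, 0.3162)

w_1 = (0, -3, 1); ‖w_1‖ = 3.1623, so e_1 = (0.0000, -0.9487, 0.3162).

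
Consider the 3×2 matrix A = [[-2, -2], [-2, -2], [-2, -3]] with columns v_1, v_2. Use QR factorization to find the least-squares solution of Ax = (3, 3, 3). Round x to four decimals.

x = (-1.5000, 0.0000)

e_1 = v_1/‖v_1‖ = (-2, -2, -2)/3.4641 = (-0.5774, -0.5774, -0.5774).
r_{12} = e_1·v_2 = 4.0415.
u_2 = v_2 − 4.0415·e_1 = (0.3333, 0.3333, -0.6667).
‖u_2‖ = 0.8165, so e_2 = (0.4082, 0.4082, -0.8165).
Qᵀb = (-5.1962, 0.0000).
Back-substitute: x_2 = 0.0000/0.8165 = 0.0000.
x_1 = (-5.1962 − 4.0415·0.0000)/3.4641 = -1.5000.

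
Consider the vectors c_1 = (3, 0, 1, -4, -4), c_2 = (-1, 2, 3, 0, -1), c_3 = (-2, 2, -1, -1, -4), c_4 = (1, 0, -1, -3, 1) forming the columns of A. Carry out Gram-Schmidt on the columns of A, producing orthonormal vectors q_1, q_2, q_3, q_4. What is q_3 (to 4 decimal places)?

c_1 = (3, 0, 1, -4, -4); ‖c_1‖ = 6.4807, so q_1 = (0.4629, 0.0000, 0.1543, -0.6172, -0.6172).
q_1·c_2 = 0.4629·(-1) + 0.0000·2 + 0.1543·3 + (-0.6172)·0 + (-0.6172)·(-1) = 0.6172.
u_2 = c_2 − 0.6172·q_1 = (-1.2857, 2.0000, 2.9048, 0.3810, -0.6190).
‖u_2‖ = 3.8235, so q_2 = (-0.3363, 0.5231, 0.7597, 0.0996, -0.1619).
q_1·c_3 = 0.4629·(-2) + 0.0000·2 + 0.1543·(-1) + (-0.6172)·(-1) + (-0.6172)·(-4) = 2.0059; q_2·c_3 = (-0.3363)·(-2) + 0.5231·2 + 0.7597·(-1) + 0.0996·(-1) + (-0.1619)·(-4) = 1.5070.
u_3 = c_3 − 2.0059·q_1 − 1.5070·q_2 = (-2.4218, 1.2117, -2.4544, 0.0879, -2.5179).
‖u_3‖ = 4.4391, so q_3 = (-0.5456, 0.2730, -0.5529, 0.0198, -0.5672).

q_3 = (-0.5456, 0.2730, -0.5529, 0.0198, -0.5672)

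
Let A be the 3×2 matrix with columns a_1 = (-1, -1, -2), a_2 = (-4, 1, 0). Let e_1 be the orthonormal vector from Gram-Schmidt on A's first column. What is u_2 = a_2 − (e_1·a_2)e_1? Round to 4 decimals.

u_2 = (-3.5000, 1.5000, 1.0000)

e_1 = a_1/‖a_1‖ = (-1, -1, -2)/2.4495 = (-0.4082, -0.4082, -0.8165).
r_{12} = e_1·a_2 = 1.2247.
u_2 = a_2 − 1.2247·e_1 = (-3.5000, 1.5000, 1.0000).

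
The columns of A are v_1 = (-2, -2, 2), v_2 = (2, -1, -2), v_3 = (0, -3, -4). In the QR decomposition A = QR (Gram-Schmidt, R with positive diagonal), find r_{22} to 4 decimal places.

v_1 = (-2, -2, 2); ‖v_1‖ = 3.4641, so e_1 = (-0.5774, -0.5774, 0.5774).
e_1·v_2 = (-0.5774)·2 + (-0.5774)·(-1) + 0.5774·(-2) = -1.7321.
u_2 = v_2 + 1.7321·e_1 = (1.0000, -2.0000, -1.0000).
r_{22} = ‖u_2‖ = 2.4495.

r_{22} = 2.4495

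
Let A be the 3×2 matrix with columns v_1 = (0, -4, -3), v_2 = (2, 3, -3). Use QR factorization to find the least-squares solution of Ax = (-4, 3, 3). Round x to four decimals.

v_1 = (0, -4, -3); ‖v_1‖ = 5.0000, so e_1 = (0.0000, -0.8000, -0.6000).
e_1·v_2 = 0.0000·2 + (-0.8000)·3 + (-0.6000)·(-3) = -0.6000.
u_2 = v_2 + 0.6000·e_1 = (2.0000, 2.5200, -3.3600).
‖u_2‖ = 4.6519, so e_2 = (0.4299, 0.5417, -0.7223).
Qᵀb = (-4.2000, -2.2615).
Back-substitute: x_2 = -2.2615/4.6519 = -0.4861.
x_1 = (-4.2000 + 0.6000·(-0.4861))/5.0000 = -0.8983.

x = (-0.8983, -0.4861)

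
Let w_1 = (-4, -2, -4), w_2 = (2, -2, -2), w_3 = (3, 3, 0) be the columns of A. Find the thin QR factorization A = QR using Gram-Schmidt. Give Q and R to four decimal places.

q_1 = w_1/‖w_1‖ = (-4, -2, -4)/6.0000 = (-0.6667, -0.3333, -0.6667).
r_{12} = q_1·w_2 = 0.6667.
u_2 = w_2 − 0.6667·q_1 = (2.4444, -1.7778, -1.5556).
‖u_2‖ = 3.3993, so q_2 = (0.7191, -0.5230, -0.4576).
r_{13} = q_1·w_3 = -3.0000; r_{23} = q_2·w_3 = 0.5883.
u_3 = w_3 + 3.0000·q_1 − 0.5883·q_2 = (0.5769, 2.3077, -1.7308).
‖u_3‖ = 2.9417, so q_3 = (0.1961, 0.7845, -0.5883).

Q = [[-0.6667, 0.7191, 0.1961], [-0.3333, -0.5230, 0.7845], [-0.6667, -0.4576, -0.5883]], R = [[6.0000, 0.6667, -3.0000], [0.0000, 3.3993, 0.5883], [0.0000, 0.0000, 2.9417]]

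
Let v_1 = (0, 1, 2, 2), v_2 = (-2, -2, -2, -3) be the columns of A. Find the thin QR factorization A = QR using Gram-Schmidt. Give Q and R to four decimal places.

q_1 = v_1/‖v_1‖ = (0, 1, 2, 2)/3.0000 = (0.0000, 0.3333, 0.6667, 0.6667).
r_{12} = q_1·v_2 = -4.0000.
u_2 = v_2 + 4.0000·q_1 = (-2.0000, -0.6667, 0.6667, -0.3333).
‖u_2‖ = 2.2361, so q_2 = (-0.8944, -0.2981, 0.2981, -0.1491).

Q = [[0.0000, -0.8944], [0.3333, -0.2981], [0.6667, 0.2981], [0.6667, -0.1491]], R = [[3.0000, -4.0000], [0.0000, 2.2361]]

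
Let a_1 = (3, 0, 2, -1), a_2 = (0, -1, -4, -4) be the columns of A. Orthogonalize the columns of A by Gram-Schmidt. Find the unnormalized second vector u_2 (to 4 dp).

e_1 = a_1/‖a_1‖ = (3, 0, 2, -1)/3.7417 = (0.8018, 0.0000, 0.5345, -0.2673).
r_{12} = e_1·a_2 = -1.0690.
u_2 = a_2 + 1.0690·e_1 = (0.8571, -1.0000, -3.4286, -4.2857).

u_2 = (0.8571, -1.0000, -3.4286, -4.2857)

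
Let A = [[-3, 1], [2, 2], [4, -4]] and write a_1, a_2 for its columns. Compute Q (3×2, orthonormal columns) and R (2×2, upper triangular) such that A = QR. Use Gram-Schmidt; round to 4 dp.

Q = [[-0.5571, -0.1516], [0.3714, 0.8339], [0.7428, -0.5307]], R = [[5.3852, -2.7854], [0.0000, 3.6389]]

a_1 = (-3, 2, 4); ‖a_1‖ = 5.3852, so e_1 = (-0.5571, 0.3714, 0.7428).
e_1·a_2 = (-0.5571)·1 + 0.3714·2 + 0.7428·(-4) = -2.7854.
u_2 = a_2 + 2.7854·e_1 = (-0.5517, 3.0345, -1.9310).
‖u_2‖ = 3.6389, so e_2 = (-0.1516, 0.8339, -0.5307).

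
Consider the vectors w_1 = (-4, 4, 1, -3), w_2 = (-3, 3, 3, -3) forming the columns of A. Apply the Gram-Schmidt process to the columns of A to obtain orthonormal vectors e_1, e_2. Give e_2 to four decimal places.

e_2 = (0.1890, -0.1890, 0.9449, -0.1890)

w_1 = (-4, 4, 1, -3); ‖w_1‖ = 6.4807, so e_1 = (-0.6172, 0.6172, 0.1543, -0.4629).
e_1·w_2 = (-0.6172)·(-3) + 0.6172·3 + 0.1543·3 + (-0.4629)·(-3) = 5.5549.
u_2 = w_2 − 5.5549·e_1 = (0.4286, -0.4286, 2.1429, -0.4286).
‖u_2‖ = 2.2678, so e_2 = (0.1890, -0.1890, 0.9449, -0.1890).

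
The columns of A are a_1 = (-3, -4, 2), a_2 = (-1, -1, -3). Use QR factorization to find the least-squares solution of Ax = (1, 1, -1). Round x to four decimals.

x = (-0.3145, 0.1195)

e_1 = a_1/‖a_1‖ = (-3, -4, 2)/5.3852 = (-0.5571, -0.7428, 0.3714).
r_{12} = e_1·a_2 = 0.1857.
u_2 = a_2 − 0.1857·e_1 = (-0.8966, -0.8621, -3.0690).
‖u_2‖ = 3.3114, so e_2 = (-0.2707, -0.2603, -0.9268).
Qᵀb = (-1.6713, 0.3957).
Back-substitute: x_2 = 0.3957/3.3114 = 0.1195.
x_1 = (-1.6713 − 0.1857·0.1195)/5.3852 = -0.3145.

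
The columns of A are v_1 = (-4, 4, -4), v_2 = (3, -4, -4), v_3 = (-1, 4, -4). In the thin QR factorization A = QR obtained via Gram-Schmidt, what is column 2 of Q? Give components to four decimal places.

v_1 = (-4, 4, -4); ‖v_1‖ = 6.9282, so e_1 = (-0.5774, 0.5774, -0.5774).
e_1·v_2 = (-0.5774)·3 + 0.5774·(-4) + (-0.5774)·(-4) = -1.7321.
u_2 = v_2 + 1.7321·e_1 = (2.0000, -3.0000, -5.0000).
‖u_2‖ = 6.1644, so e_2 = (0.3244, -0.4867, -0.8111).

e_2 = (0.3244, -0.4867, -0.8111)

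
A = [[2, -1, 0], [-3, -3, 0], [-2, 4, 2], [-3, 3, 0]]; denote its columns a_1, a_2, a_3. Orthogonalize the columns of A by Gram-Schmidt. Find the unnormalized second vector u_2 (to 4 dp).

u_2 = (-0.2308, -4.1538, 3.2308, 1.8462)

e_1 = a_1/‖a_1‖ = (2, -3, -2, -3)/5.0990 = (0.3922, -0.5883, -0.3922, -0.5883).
r_{12} = e_1·a_2 = -1.9612.
u_2 = a_2 + 1.9612·e_1 = (-0.2308, -4.1538, 3.2308, 1.8462).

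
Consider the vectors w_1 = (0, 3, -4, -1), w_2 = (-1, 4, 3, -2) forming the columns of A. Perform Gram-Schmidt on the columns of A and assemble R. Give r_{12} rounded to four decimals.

r_{12} = 0.3922

e_1 = w_1/‖w_1‖ = (0, 3, -4, -1)/5.0990 = (0.0000, 0.5883, -0.7845, -0.1961).
r_{12} = e_1·w_2 = 0.3922.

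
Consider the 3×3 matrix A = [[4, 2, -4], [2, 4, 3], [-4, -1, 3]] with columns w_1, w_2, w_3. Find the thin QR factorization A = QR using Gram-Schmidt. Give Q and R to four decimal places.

Q = [[0.6667, -0.0707, -0.7420], [0.3333, 0.9187, 0.2120], [-0.6667, 0.3887, -0.6360]], R = [[6.0000, 3.3333, -3.6667], [0.0000, 3.1447, 4.2047], [0.0000, 0.0000, 1.6960]]

w_1 = (4, 2, -4); ‖w_1‖ = 6.0000, so q_1 = (0.6667, 0.3333, -0.6667).
q_1·w_2 = 0.6667·2 + 0.3333·4 + (-0.6667)·(-1) = 3.3333.
u_2 = w_2 − 3.3333·q_1 = (-0.2222, 2.8889, 1.2222).
‖u_2‖ = 3.1447, so q_2 = (-0.0707, 0.9187, 0.3887).
q_1·w_3 = 0.6667·(-4) + 0.3333·3 + (-0.6667)·3 = -3.6667; q_2·w_3 = (-0.0707)·(-4) + 0.9187·3 + 0.3887·3 = 4.2047.
u_3 = w_3 + 3.6667·q_1 − 4.2047·q_2 = (-1.2584, 0.3596, -1.0787).
‖u_3‖ = 1.6960, so q_3 = (-0.7420, 0.2120, -0.6360).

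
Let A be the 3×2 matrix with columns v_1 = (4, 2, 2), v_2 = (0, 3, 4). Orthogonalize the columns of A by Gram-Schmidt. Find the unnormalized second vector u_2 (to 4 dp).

u_2 = (-2.3333, 1.8333, 2.8333)

v_1 = (4, 2, 2); ‖v_1‖ = 4.8990, so e_1 = (0.8165, 0.4082, 0.4082).
e_1·v_2 = 0.8165·0 + 0.4082·3 + 0.4082·4 = 2.8577.
u_2 = v_2 − 2.8577·e_1 = (-2.3333, 1.8333, 2.8333).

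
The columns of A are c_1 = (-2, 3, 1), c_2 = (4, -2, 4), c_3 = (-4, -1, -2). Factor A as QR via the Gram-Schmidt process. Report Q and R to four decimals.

e_1 = c_1/‖c_1‖ = (-2, 3, 1)/3.7417 = (-0.5345, 0.8018, 0.2673).
r_{12} = e_1·c_2 = -2.6726.
u_2 = c_2 + 2.6726·e_1 = (2.5714, 0.1429, 4.7143).
‖u_2‖ = 5.3719, so e_2 = (0.4787, 0.0266, 0.8776).
r_{13} = e_1·c_3 = 0.8018; r_{23} = e_2·c_3 = -3.6965.
u_3 = c_3 − 0.8018·e_1 + 3.6965·e_2 = (-1.8020, -1.5446, 1.0297).
‖u_3‖ = 2.5871, so e_3 = (-0.6965, -0.5970, 0.3980).

Q = [[-0.5345, 0.4787, -0.6965], [0.8018, 0.0266, -0.5970], [0.2673, 0.8776, 0.3980]], R = [[3.7417, -2.6726, 0.8018], [0.0000, 5.3719, -3.6965], [0.0000, 0.0000, 2.5871]]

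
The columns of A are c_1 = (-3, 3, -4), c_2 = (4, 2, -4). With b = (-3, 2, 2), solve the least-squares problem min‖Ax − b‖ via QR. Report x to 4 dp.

x = (0.3665, -0.5463)

c_1 = (-3, 3, -4); ‖c_1‖ = 5.8310, so q_1 = (-0.5145, 0.5145, -0.6860).
q_1·c_2 = (-0.5145)·4 + 0.5145·2 + (-0.6860)·(-4) = 1.7150.
u_2 = c_2 − 1.7150·q_1 = (4.8824, 1.1176, -2.8235).
‖u_2‖ = 5.7497, so q_2 = (0.8492, 0.1944, -0.4911).
Qᵀb = (1.2005, -3.1408).
Back-substitute: x_2 = -3.1408/5.7497 = -0.5463.
x_1 = (1.2005 − 1.7150·(-0.5463))/5.8310 = 0.3665.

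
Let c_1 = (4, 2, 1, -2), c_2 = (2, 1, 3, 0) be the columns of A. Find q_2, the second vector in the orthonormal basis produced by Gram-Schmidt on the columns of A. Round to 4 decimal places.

c_1 = (4, 2, 1, -2); ‖c_1‖ = 5.0000, so q_1 = (0.8000, 0.4000, 0.2000, -0.4000).
q_1·c_2 = 0.8000·2 + 0.4000·1 + 0.2000·3 + (-0.4000)·0 = 2.6000.
u_2 = c_2 − 2.6000·q_1 = (-0.0800, -0.0400, 2.4800, 1.0400).
‖u_2‖ = 2.6907, so q_2 = (-0.0297, -0.0149, 0.9217, 0.3865).

q_2 = (-0.0297, -0.0149, 0.9217, 0.3865)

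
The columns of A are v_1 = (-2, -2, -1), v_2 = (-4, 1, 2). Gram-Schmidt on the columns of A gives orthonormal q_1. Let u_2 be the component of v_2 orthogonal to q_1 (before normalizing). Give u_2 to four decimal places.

u_2 = (-3.1111, 1.8889, 2.4444)

v_1 = (-2, -2, -1); ‖v_1‖ = 3.0000, so q_1 = (-0.6667, -0.6667, -0.3333).
q_1·v_2 = (-0.6667)·(-4) + (-0.6667)·1 + (-0.3333)·2 = 1.3333.
u_2 = v_2 − 1.3333·q_1 = (-3.1111, 1.8889, 2.4444).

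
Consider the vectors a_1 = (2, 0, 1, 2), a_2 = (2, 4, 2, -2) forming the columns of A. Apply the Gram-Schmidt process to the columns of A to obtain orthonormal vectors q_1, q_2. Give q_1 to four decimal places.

q_1 = a_1/‖a_1‖ = (2, 0, 1, 2)/3.0000 = (0.6667, 0.0000, 0.3333, 0.6667).

q_1 = (0.6667, 0.0000, 0.3333, 0.6667)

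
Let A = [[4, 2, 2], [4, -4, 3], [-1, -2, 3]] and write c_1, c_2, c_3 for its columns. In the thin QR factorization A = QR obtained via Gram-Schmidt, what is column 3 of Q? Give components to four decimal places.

e_3 = (0.4364, -0.2182, 0.8729)

c_1 = (4, 4, -1); ‖c_1‖ = 5.7446, so e_1 = (0.6963, 0.6963, -0.1741).
e_1·c_2 = 0.6963·2 + 0.6963·(-4) + (-0.1741)·(-2) = -1.0445.
u_2 = c_2 + 1.0445·e_1 = (2.7273, -3.2727, -2.1818).
‖u_2‖ = 4.7863, so e_2 = (0.5698, -0.6838, -0.4558).
e_1·c_3 = 0.6963·2 + 0.6963·3 + (-0.1741)·3 = 2.9593; e_2·c_3 = 0.5698·2 + (-0.6838)·3 + (-0.4558)·3 = -2.2792.
u_3 = c_3 − 2.9593·e_1 + 2.2792·e_2 = (1.2381, -0.6190, 2.4762).
‖u_3‖ = 2.8368, so e_3 = (0.4364, -0.2182, 0.8729).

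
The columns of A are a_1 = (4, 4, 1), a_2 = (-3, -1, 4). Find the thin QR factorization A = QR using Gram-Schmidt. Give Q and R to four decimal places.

e_1 = a_1/‖a_1‖ = (4, 4, 1)/5.7446 = (0.6963, 0.6963, 0.1741).
r_{12} = e_1·a_2 = -2.0889.
u_2 = a_2 + 2.0889·e_1 = (-1.5455, 0.4545, 4.3636).
‖u_2‖ = 4.6515, so e_2 = (-0.3322, 0.0977, 0.9381).

Q = [[0.6963, -0.3322], [0.6963, 0.0977], [0.1741, 0.9381]], R = [[5.7446, -2.0889], [0.0000, 4.6515]]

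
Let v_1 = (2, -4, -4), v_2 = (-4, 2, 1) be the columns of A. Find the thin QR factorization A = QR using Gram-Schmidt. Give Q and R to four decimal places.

v_1 = (2, -4, -4); ‖v_1‖ = 6.0000, so q_1 = (0.3333, -0.6667, -0.6667).
q_1·v_2 = 0.3333·(-4) + (-0.6667)·2 + (-0.6667)·1 = -3.3333.
u_2 = v_2 + 3.3333·q_1 = (-2.8889, -0.2222, -1.2222).
‖u_2‖ = 3.1447, so q_2 = (-0.9187, -0.0707, -0.3887).

Q = [[0.3333, -0.9187], [-0.6667, -0.0707], [-0.6667, -0.3887]], R = [[6.0000, -3.3333], [0.0000, 3.1447]]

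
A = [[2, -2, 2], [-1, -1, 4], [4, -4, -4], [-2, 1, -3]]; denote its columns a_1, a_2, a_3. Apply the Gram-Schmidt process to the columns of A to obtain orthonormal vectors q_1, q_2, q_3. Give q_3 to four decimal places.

a_1 = (2, -1, 4, -2); ‖a_1‖ = 5.0000, so q_1 = (0.4000, -0.2000, 0.8000, -0.4000).
q_1·a_2 = 0.4000·(-2) + (-0.2000)·(-1) + 0.8000·(-4) + (-0.4000)·1 = -4.2000.
u_2 = a_2 + 4.2000·q_1 = (-0.3200, -1.8400, -0.6400, -0.6800).
‖u_2‖ = 2.0881, so q_2 = (-0.1533, -0.8812, -0.3065, -0.3257).
q_1·a_3 = 0.4000·2 + (-0.2000)·4 + 0.8000·(-4) + (-0.4000)·(-3) = -2.0000; q_2·a_3 = (-0.1533)·2 + (-0.8812)·4 + (-0.3065)·(-4) + (-0.3257)·(-3) = -1.6283.
u_3 = a_3 + 2.0000·q_1 + 1.6283·q_2 = (2.5505, 2.1651, -2.8991, -4.3303).
‖u_3‖ = 6.1926, so q_3 = (0.4119, 0.3496, -0.4682, -0.6993).

q_3 = (0.4119, 0.3496, -0.4682, -0.6993)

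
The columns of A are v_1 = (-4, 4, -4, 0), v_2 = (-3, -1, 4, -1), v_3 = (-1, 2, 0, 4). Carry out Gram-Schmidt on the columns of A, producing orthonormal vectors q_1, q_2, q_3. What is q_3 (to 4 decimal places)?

q_3 = (-0.0337, 0.2329, 0.2666, 0.9346)

v_1 = (-4, 4, -4, 0); ‖v_1‖ = 6.9282, so q_1 = (-0.5774, 0.5774, -0.5774, 0.0000).
q_1·v_2 = (-0.5774)·(-3) + 0.5774·(-1) + (-0.5774)·4 + 0.0000·(-1) = -1.1547.
u_2 = v_2 + 1.1547·q_1 = (-3.6667, -0.3333, 3.3333, -1.0000).
‖u_2‖ = 5.0662, so q_2 = (-0.7237, -0.0658, 0.6580, -0.1974).
q_1·v_3 = (-0.5774)·(-1) + 0.5774·2 + (-0.5774)·0 + 0.0000·4 = 1.7321; q_2·v_3 = (-0.7237)·(-1) + (-0.0658)·2 + 0.6580·0 + (-0.1974)·4 = -0.1974.
u_3 = v_3 − 1.7321·q_1 + 0.1974·q_2 = (-0.1429, 0.9870, 1.1299, 3.9610).
‖u_3‖ = 4.2380, so q_3 = (-0.0337, 0.2329, 0.2666, 0.9346).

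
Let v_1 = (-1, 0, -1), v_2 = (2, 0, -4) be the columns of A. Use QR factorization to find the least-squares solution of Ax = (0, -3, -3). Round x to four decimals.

x = (1.0000, 0.5000)

e_1 = v_1/‖v_1‖ = (-1, 0, -1)/1.4142 = (-0.7071, 0.0000, -0.7071).
r_{12} = e_1·v_2 = 1.4142.
u_2 = v_2 − 1.4142·e_1 = (3.0000, 0.0000, -3.0000).
‖u_2‖ = 4.2426, so e_2 = (0.7071, 0.0000, -0.7071).
Qᵀb = (2.1213, 2.1213).
Back-substitute: x_2 = 2.1213/4.2426 = 0.5000.
x_1 = (2.1213 − 1.4142·0.5000)/1.4142 = 1.0000.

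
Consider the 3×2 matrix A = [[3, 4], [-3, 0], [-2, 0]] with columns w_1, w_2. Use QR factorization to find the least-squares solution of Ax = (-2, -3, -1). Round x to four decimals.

w_1 = (3, -3, -2); ‖w_1‖ = 4.6904, so e_1 = (0.6396, -0.6396, -0.4264).
e_1·w_2 = 0.6396·4 + (-0.6396)·0 + (-0.4264)·0 = 2.5584.
u_2 = w_2 − 2.5584·e_1 = (2.3636, 1.6364, 1.0909).
‖u_2‖ = 3.0748, so e_2 = (0.7687, 0.5322, 0.3548).
Qᵀb = (1.0660, -3.4887).
Back-substitute: x_2 = -3.4887/3.0748 = -1.1346.
x_1 = (1.0660 − 2.5584·(-1.1346))/4.6904 = 0.8462.

x = (0.8462, -1.1346)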